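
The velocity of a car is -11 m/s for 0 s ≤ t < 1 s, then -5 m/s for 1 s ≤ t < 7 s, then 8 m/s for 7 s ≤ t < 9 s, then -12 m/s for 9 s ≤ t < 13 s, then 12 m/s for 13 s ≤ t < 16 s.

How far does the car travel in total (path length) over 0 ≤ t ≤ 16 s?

Total distance travelled is ∫|v| dt — sum the magnitudes of each area piece.
0–1 s: |-11| × 1 = 11 m
1–7 s: |-5| × 6 = 30 m
7–9 s: |8| × 2 = 16 m
9–13 s: |-12| × 4 = 48 m
13–16 s: |12| × 3 = 36 m
Total distance = 141 m

141 m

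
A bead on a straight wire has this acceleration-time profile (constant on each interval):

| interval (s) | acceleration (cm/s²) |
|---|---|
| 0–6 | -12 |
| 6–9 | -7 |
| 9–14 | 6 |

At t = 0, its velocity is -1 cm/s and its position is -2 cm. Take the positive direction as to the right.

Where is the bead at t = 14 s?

On each constant-a segment, Δv = aΔt and Δx = v₀Δt + ½aΔt²; chain segment to segment.
0–6 s: v starts -1 cm/s; Δx = -1·6 + ½·-12·6² = -222 cm; v ends -73 cm/s.
6–9 s: v starts -73 cm/s; Δx = -73·3 + ½·-7·3² = -250.5 cm; v ends -94 cm/s.
9–14 s: v starts -94 cm/s; Δx = -94·5 + ½·6·5² = -395 cm; v ends -64 cm/s.
x(14) = -2 + Σ Δx = -869.5 cm.

-869.5 cm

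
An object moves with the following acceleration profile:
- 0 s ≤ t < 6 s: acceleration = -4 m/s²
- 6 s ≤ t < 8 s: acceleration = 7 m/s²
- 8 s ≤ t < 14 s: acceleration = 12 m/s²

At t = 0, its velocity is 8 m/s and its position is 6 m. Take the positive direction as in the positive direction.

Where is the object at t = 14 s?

On each constant-a segment, Δv = aΔt and Δx = v₀Δt + ½aΔt²; chain segment to segment.
0–6 s: v starts 8 m/s; Δx = 8·6 + ½·-4·6² = -24 m; v ends -16 m/s.
6–8 s: v starts -16 m/s; Δx = -16·2 + ½·7·2² = -18 m; v ends -2 m/s.
8–14 s: v starts -2 m/s; Δx = -2·6 + ½·12·6² = 204 m; v ends 70 m/s.
x(14) = 6 + Σ Δx = 168 m.

168 m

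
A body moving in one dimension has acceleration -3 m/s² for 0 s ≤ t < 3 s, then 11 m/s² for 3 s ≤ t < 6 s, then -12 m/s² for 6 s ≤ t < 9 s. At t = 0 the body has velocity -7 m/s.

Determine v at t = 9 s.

Δv equals the area under the a-t graph; then v = v₀ + Δv.
0–3 s: -3 × 3 = -9 m/s
3–6 s: 11 × 3 = 33 m/s
6–9 s: -12 × 3 = -36 m/s
Δv = -12 m/s, so v(9) = -7 + (-12) = -19 m/s.

-19 m/s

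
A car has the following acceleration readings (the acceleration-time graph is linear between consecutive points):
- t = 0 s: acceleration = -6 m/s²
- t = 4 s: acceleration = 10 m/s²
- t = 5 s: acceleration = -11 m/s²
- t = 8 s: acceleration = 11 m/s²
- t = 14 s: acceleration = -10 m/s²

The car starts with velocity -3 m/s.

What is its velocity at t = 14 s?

Δv equals the area under the a-t graph; then v = v₀ + Δv.
0–4 s: ½(-6 + 10)(4) = 8 m/s
4–5 s: ½(10 + -11)(1) = -0.5 m/s
5–8 s: ½(-11 + 11)(3) = 0 m/s
8–14 s: ½(11 + -10)(6) = 3 m/s
Δv = 10.5 m/s, so v(14) = -3 + (10.5) = 7.5 m/s.

7.5 m/s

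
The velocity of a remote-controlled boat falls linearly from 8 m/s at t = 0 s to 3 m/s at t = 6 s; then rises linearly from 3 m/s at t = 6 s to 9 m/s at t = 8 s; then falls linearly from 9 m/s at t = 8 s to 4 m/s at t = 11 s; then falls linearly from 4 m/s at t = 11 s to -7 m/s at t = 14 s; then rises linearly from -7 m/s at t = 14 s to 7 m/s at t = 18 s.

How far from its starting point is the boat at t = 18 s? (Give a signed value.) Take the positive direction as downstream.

60 m

Displacement is the signed area under the v-t curve.
0–6 s: ½(8 + 3)(6) = 33 m
6–8 s: ½(3 + 9)(2) = 12 m
8–11 s: ½(9 + 4)(3) = 19.5 m
11–14 s: ½(4 + -7)(3) = -4.5 m
14–18 s: ½(-7 + 7)(4) = 0 m
Net displacement = 60 m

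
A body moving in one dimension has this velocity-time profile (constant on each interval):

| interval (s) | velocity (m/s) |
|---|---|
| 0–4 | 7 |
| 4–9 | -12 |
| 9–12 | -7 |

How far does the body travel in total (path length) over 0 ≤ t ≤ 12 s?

Total distance travelled is ∫|v| dt — sum the magnitudes of each area piece.
0–4 s: |7| × 4 = 28 m
4–9 s: |-12| × 5 = 60 m
9–12 s: |-7| × 3 = 21 m
Total distance = 109 m

109 m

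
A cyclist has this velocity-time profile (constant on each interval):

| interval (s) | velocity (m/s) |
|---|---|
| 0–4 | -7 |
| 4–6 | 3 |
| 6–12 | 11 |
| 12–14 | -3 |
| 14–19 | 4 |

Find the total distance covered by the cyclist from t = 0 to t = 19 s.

Total distance travelled is ∫|v| dt — sum the magnitudes of each area piece.
0–4 s: |-7| × 4 = 28 m
4–6 s: |3| × 2 = 6 m
6–12 s: |11| × 6 = 66 m
12–14 s: |-3| × 2 = 6 m
14–19 s: |4| × 5 = 20 m
Total distance = 126 m

126 m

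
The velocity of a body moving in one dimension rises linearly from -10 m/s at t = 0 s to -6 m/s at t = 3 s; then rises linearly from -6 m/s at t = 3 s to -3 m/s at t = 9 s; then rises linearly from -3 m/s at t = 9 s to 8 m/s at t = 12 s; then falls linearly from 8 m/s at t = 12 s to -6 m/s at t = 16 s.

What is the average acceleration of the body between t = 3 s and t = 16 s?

Average acceleration = Δv/Δt = (-6 − -6)/(16 − 3) = 0 m/s².

0 m/s²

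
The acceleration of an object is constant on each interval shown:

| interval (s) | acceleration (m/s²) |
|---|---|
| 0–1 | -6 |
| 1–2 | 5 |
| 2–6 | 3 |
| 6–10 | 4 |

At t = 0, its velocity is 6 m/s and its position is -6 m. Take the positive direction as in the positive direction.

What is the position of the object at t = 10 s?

On each constant-a segment, Δv = aΔt and Δx = v₀Δt + ½aΔt²; chain segment to segment.
0–1 s: v starts 6 m/s; Δx = 6·1 + ½·-6·1² = 3 m; v ends 0 m/s.
1–2 s: v starts 0 m/s; Δx = 0·1 + ½·5·1² = 2.5 m; v ends 5 m/s.
2–6 s: v starts 5 m/s; Δx = 5·4 + ½·3·4² = 44 m; v ends 17 m/s.
6–10 s: v starts 17 m/s; Δx = 17·4 + ½·4·4² = 100 m; v ends 33 m/s.
x(10) = -6 + Σ Δx = 143.5 m.

143.5 m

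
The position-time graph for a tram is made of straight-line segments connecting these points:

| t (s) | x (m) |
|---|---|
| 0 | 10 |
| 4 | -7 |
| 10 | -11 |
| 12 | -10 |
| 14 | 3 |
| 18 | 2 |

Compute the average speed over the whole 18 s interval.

2 m/s

Average speed = (total path length)/(elapsed time); on a piecewise-linear x-t graph the path length is Σ|Δx|.
0–4 s: |Δx| = |-7 − 10| = 17 m
4–10 s: |Δx| = |-11 − -7| = 4 m
10–12 s: |Δx| = |-10 − -11| = 1 m
12–14 s: |Δx| = |3 − -10| = 13 m
14–18 s: |Δx| = |2 − 3| = 1 m
Total path = 36 m; average speed = 36/18 = 2 m/s.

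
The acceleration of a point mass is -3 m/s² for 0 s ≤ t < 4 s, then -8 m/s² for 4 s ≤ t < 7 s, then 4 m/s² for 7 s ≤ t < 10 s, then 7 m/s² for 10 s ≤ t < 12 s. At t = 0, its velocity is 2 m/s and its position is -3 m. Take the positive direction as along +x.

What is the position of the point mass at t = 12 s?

On each constant-a segment, Δv = aΔt and Δx = v₀Δt + ½aΔt²; chain segment to segment.
0–4 s: v starts 2 m/s; Δx = 2·4 + ½·-3·4² = -16 m; v ends -10 m/s.
4–7 s: v starts -10 m/s; Δx = -10·3 + ½·-8·3² = -66 m; v ends -34 m/s.
7–10 s: v starts -34 m/s; Δx = -34·3 + ½·4·3² = -84 m; v ends -22 m/s.
10–12 s: v starts -22 m/s; Δx = -22·2 + ½·7·2² = -30 m; v ends -8 m/s.
x(12) = -3 + Σ Δx = -199 m.

-199 m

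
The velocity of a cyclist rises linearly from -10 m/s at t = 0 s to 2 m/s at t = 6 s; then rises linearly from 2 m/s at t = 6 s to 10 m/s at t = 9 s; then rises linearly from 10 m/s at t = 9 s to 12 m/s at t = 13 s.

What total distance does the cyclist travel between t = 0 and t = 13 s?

Distance (not displacement) is the total path length: add the absolute areas under v-t.
0–6 s: v = 0 at t = 5 s; triangle areas 25 + 1 = 26 m
6–9 s: |½(2 + 10)(3)| = 18 m
9–13 s: |½(10 + 12)(4)| = 44 m
Total distance = 88 m

88 m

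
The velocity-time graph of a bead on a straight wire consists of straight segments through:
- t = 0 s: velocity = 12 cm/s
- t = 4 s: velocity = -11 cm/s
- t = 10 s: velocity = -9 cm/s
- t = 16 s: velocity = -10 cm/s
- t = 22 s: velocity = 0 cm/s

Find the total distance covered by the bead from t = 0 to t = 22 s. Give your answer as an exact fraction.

3911/23 cm

Total distance travelled is ∫|v| dt — sum the magnitudes of each area piece.
0–4 s: v = 0 at t = 48/23 s; triangle areas 288/23 + 242/23 = 530/23 cm
4–10 s: |½(-11 + -9)(6)| = 60 cm
10–16 s: |½(-9 + -10)(6)| = 57 cm
16–22 s: |½(-10 + 0)(6)| = 30 cm
Total distance = 3911/23 cm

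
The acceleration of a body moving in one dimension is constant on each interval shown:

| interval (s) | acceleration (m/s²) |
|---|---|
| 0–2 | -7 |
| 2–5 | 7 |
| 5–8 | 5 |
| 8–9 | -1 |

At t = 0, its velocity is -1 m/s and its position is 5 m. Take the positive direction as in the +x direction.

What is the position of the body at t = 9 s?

36.5 m

On each constant-a segment, Δv = aΔt and Δx = v₀Δt + ½aΔt²; chain segment to segment.
0–2 s: v starts -1 m/s; Δx = -1·2 + ½·-7·2² = -16 m; v ends -15 m/s.
2–5 s: v starts -15 m/s; Δx = -15·3 + ½·7·3² = -13.5 m; v ends 6 m/s.
5–8 s: v starts 6 m/s; Δx = 6·3 + ½·5·3² = 40.5 m; v ends 21 m/s.
8–9 s: v starts 21 m/s; Δx = 21·1 + ½·-1·1² = 20.5 m; v ends 20 m/s.
x(9) = 5 + Σ Δx = 36.5 m.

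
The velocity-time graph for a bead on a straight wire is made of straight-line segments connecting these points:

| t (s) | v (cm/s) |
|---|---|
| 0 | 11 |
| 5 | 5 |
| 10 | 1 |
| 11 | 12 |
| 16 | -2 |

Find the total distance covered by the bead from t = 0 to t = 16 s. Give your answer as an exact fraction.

1231/14 cm

Total distance travelled is ∫|v| dt — sum the magnitudes of each area piece.
0–5 s: |½(11 + 5)(5)| = 40 cm
5–10 s: |½(5 + 1)(5)| = 15 cm
10–11 s: |½(1 + 12)(1)| = 6.5 cm
11–16 s: v = 0 at t = 107/7 s; triangle areas 180/7 + 5/7 = 185/7 cm
Total distance = 1231/14 cm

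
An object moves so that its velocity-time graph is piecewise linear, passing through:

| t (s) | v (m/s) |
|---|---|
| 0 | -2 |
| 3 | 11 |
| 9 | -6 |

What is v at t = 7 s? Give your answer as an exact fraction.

On 3–9 s the graph is linear from 11 to -6 m/s: v(7) = 11 + (-6 − 11)·(7 − 3)/(9 − 3) = -1/3 m/s.

-1/3 m/s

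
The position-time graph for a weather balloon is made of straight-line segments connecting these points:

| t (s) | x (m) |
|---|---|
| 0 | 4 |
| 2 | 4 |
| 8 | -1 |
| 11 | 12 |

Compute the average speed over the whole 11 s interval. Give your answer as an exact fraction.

18/11 m/s

Average speed = (total path length)/(elapsed time); on a piecewise-linear x-t graph the path length is Σ|Δx|.
0–2 s: |Δx| = |4 − 4| = 0 m
2–8 s: |Δx| = |-1 − 4| = 5 m
8–11 s: |Δx| = |12 − -1| = 13 m
Total path = 18 m; average speed = 18/11 = 18/11 m/s.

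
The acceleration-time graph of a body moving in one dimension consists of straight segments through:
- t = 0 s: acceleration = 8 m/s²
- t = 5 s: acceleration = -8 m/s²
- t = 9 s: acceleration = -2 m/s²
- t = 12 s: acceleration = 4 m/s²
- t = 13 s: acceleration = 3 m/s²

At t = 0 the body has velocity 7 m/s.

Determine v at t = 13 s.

-6.5 m/s

Δv equals the area under the a-t graph; then v = v₀ + Δv.
0–5 s: ½(8 + -8)(5) = 0 m/s
5–9 s: ½(-8 + -2)(4) = -20 m/s
9–12 s: ½(-2 + 4)(3) = 3 m/s
12–13 s: ½(4 + 3)(1) = 3.5 m/s
Δv = -13.5 m/s, so v(13) = 7 + (-13.5) = -6.5 m/s.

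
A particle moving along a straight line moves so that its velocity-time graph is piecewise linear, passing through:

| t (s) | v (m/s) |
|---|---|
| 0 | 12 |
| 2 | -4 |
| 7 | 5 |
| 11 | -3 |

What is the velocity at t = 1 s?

4 m/s

On 0–2 s the graph is linear from 12 to -4 m/s: v(1) = 12 + (-4 − 12)·(1 − 0)/(2 − 0) = 4 m/s.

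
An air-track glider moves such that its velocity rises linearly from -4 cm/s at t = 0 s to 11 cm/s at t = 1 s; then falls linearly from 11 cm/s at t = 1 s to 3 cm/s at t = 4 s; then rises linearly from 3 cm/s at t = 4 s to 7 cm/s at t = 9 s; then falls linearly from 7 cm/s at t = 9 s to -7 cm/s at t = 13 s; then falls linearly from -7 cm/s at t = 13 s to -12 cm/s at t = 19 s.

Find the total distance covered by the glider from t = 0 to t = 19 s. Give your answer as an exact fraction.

Total distance travelled is ∫|v| dt — sum the magnitudes of each area piece.
0–1 s: v = 0 at t = 4/15 s; triangle areas 8/15 + 121/30 = 137/30 cm
1–4 s: |½(11 + 3)(3)| = 21 cm
4–9 s: |½(3 + 7)(5)| = 25 cm
9–13 s: v = 0 at t = 11 s; triangle areas 7 + 7 = 14 cm
13–19 s: |½(-7 + -12)(6)| = 57 cm
Total distance = 3647/30 cm

3647/30 cm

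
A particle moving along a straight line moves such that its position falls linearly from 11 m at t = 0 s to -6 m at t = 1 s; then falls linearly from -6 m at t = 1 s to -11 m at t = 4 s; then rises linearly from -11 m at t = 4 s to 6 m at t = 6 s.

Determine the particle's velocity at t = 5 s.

Velocity is the slope of the x-t graph on 4–6 s: (6 − -11)/(6 − 4) = 8.5 m/s.

8.5 m/s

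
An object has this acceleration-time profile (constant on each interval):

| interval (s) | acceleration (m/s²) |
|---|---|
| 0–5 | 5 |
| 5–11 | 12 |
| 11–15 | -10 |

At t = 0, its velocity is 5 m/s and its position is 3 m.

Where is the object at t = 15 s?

814.5 m

On each constant-a segment, Δv = aΔt and Δx = v₀Δt + ½aΔt²; chain segment to segment.
0–5 s: v starts 5 m/s; Δx = 5·5 + ½·5·5² = 87.5 m; v ends 30 m/s.
5–11 s: v starts 30 m/s; Δx = 30·6 + ½·12·6² = 396 m; v ends 102 m/s.
11–15 s: v starts 102 m/s; Δx = 102·4 + ½·-10·4² = 328 m; v ends 62 m/s.
x(15) = 3 + Σ Δx = 814.5 m.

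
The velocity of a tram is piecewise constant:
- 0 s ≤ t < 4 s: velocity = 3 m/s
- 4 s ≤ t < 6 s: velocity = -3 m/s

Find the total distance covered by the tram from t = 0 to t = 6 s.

Total distance travelled is ∫|v| dt — sum the magnitudes of each area piece.
0–4 s: |3| × 4 = 12 m
4–6 s: |-3| × 2 = 6 m
Total distance = 18 m

18 m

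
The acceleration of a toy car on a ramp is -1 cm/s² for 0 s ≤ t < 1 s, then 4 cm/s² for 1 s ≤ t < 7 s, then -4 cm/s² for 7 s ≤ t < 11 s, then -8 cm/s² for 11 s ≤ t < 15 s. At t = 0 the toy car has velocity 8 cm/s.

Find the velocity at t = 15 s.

-17 cm/s

Δv equals the area under the a-t graph; then v = v₀ + Δv.
0–1 s: -1 × 1 = -1 cm/s
1–7 s: 4 × 6 = 24 cm/s
7–11 s: -4 × 4 = -16 cm/s
11–15 s: -8 × 4 = -32 cm/s
Δv = -25 cm/s, so v(15) = 8 + (-25) = -17 cm/s.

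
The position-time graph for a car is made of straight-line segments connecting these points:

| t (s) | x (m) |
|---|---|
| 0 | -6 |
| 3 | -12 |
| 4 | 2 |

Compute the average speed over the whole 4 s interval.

5 m/s

Average speed = (total path length)/(elapsed time); on a piecewise-linear x-t graph the path length is Σ|Δx|.
0–3 s: |Δx| = |-12 − -6| = 6 m
3–4 s: |Δx| = |2 − -12| = 14 m
Total path = 20 m; average speed = 20/4 = 5 m/s.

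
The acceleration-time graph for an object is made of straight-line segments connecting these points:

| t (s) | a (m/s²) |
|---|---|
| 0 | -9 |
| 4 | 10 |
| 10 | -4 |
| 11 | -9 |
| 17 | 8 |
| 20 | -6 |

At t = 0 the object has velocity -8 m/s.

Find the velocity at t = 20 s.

5.5 m/s

Δv equals the area under the a-t graph; then v = v₀ + Δv.
0–4 s: ½(-9 + 10)(4) = 2 m/s
4–10 s: ½(10 + -4)(6) = 18 m/s
10–11 s: ½(-4 + -9)(1) = -6.5 m/s
11–17 s: ½(-9 + 8)(6) = -3 m/s
17–20 s: ½(8 + -6)(3) = 3 m/s
Δv = 13.5 m/s, so v(20) = -8 + (13.5) = 5.5 m/s.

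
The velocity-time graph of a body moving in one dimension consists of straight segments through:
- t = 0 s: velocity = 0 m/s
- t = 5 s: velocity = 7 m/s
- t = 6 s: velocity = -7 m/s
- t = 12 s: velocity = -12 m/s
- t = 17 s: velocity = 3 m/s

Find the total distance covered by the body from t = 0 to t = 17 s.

103.5 m

Total distance travelled is ∫|v| dt — sum the magnitudes of each area piece.
0–5 s: |½(0 + 7)(5)| = 17.5 m
5–6 s: v = 0 at t = 5.5 s; triangle areas 1.75 + 1.75 = 3.5 m
6–12 s: |½(-7 + -12)(6)| = 57 m
12–17 s: v = 0 at t = 16 s; triangle areas 24 + 1.5 = 25.5 m
Total distance = 103.5 m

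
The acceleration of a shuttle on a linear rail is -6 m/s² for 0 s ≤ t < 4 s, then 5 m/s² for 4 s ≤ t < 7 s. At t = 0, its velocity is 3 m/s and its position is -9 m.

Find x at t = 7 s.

On each constant-a segment, Δv = aΔt and Δx = v₀Δt + ½aΔt²; chain segment to segment.
0–4 s: v starts 3 m/s; Δx = 3·4 + ½·-6·4² = -36 m; v ends -21 m/s.
4–7 s: v starts -21 m/s; Δx = -21·3 + ½·5·3² = -40.5 m; v ends -6 m/s.
x(7) = -9 + Σ Δx = -85.5 m.

-85.5 m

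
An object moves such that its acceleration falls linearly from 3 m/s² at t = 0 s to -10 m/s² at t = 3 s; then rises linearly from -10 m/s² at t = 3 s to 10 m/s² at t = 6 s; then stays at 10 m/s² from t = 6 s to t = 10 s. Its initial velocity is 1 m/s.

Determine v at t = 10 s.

30.5 m/s

Δv equals the area under the a-t graph; then v = v₀ + Δv.
0–3 s: ½(3 + -10)(3) = -10.5 m/s
3–6 s: ½(-10 + 10)(3) = 0 m/s
6–10 s: 10 × 4 = 40 m/s
Δv = 29.5 m/s, so v(10) = 1 + (29.5) = 30.5 m/s.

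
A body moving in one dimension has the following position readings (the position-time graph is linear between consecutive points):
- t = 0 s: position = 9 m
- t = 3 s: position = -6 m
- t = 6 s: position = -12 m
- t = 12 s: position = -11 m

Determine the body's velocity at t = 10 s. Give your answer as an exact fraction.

Velocity is the slope of the x-t graph on 6–12 s: (-11 − -12)/(12 − 6) = 1/6 m/s.

1/6 m/s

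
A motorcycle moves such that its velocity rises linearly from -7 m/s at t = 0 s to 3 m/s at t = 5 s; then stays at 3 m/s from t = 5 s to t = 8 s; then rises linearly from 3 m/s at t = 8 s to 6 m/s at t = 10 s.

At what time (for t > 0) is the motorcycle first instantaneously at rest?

v changes sign on 0–5 s (from -7 to 3); the graph is linear there, so v = 0 at t = 0 + (7)·(5 − 0)/(3 − -7) = 3.5 s.

t = 3.5 s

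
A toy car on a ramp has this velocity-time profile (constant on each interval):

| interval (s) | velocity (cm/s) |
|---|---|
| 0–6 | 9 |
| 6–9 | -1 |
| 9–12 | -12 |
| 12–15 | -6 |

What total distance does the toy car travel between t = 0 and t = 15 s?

111 cm

Distance (not displacement) is the total path length: add the absolute areas under v-t.
0–6 s: |9| × 6 = 54 cm
6–9 s: |-1| × 3 = 3 cm
9–12 s: |-12| × 3 = 36 cm
12–15 s: |-6| × 3 = 18 cm
Total distance = 111 cm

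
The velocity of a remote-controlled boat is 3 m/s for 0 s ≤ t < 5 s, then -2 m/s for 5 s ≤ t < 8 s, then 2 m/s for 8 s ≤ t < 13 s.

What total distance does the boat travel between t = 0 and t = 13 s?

31 m

Total distance travelled is ∫|v| dt — sum the magnitudes of each area piece.
0–5 s: |3| × 5 = 15 m
5–8 s: |-2| × 3 = 6 m
8–13 s: |2| × 5 = 10 m
Total distance = 31 m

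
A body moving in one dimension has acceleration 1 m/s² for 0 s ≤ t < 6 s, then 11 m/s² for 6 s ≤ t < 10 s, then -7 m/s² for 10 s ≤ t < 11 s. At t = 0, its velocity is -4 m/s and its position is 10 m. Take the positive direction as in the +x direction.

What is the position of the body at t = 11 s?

142.5 m

On each constant-a segment, Δv = aΔt and Δx = v₀Δt + ½aΔt²; chain segment to segment.
0–6 s: v starts -4 m/s; Δx = -4·6 + ½·1·6² = -6 m; v ends 2 m/s.
6–10 s: v starts 2 m/s; Δx = 2·4 + ½·11·4² = 96 m; v ends 46 m/s.
10–11 s: v starts 46 m/s; Δx = 46·1 + ½·-7·1² = 42.5 m; v ends 39 m/s.
x(11) = 10 + Σ Δx = 142.5 m.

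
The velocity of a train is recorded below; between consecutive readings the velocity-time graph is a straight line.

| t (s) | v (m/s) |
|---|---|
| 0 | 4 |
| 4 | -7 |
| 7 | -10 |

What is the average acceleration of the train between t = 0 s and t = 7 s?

Average acceleration = Δv/Δt = (-10 − 4)/(7 − 0) = -2 m/s².

-2 m/s²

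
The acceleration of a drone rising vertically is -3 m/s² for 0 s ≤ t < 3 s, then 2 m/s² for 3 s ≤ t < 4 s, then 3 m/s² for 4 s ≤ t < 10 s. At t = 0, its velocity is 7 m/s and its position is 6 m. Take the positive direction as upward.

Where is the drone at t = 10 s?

66.5 m

On each constant-a segment, Δv = aΔt and Δx = v₀Δt + ½aΔt²; chain segment to segment.
0–3 s: v starts 7 m/s; Δx = 7·3 + ½·-3·3² = 7.5 m; v ends -2 m/s.
3–4 s: v starts -2 m/s; Δx = -2·1 + ½·2·1² = -1 m; v ends 0 m/s.
4–10 s: v starts 0 m/s; Δx = 0·6 + ½·3·6² = 54 m; v ends 18 m/s.
x(10) = 6 + Σ Δx = 66.5 m.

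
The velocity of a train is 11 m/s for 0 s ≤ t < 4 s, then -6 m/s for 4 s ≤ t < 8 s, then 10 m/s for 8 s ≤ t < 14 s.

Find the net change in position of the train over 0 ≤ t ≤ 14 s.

80 m

Net displacement equals the area under the velocity-time graph (areas below the axis count negative).
0–4 s: 11 × 4 = 44 m
4–8 s: -6 × 4 = -24 m
8–14 s: 10 × 6 = 60 m
Net displacement = 80 m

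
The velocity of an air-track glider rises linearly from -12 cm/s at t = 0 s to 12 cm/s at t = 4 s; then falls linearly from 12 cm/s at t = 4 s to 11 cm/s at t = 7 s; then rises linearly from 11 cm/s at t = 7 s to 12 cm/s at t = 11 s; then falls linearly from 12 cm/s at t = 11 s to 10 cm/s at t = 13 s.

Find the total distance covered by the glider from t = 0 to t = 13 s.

Total distance travelled is ∫|v| dt — sum the magnitudes of each area piece.
0–4 s: v = 0 at t = 2 s; triangle areas 12 + 12 = 24 cm
4–7 s: |½(12 + 11)(3)| = 34.5 cm
7–11 s: |½(11 + 12)(4)| = 46 cm
11–13 s: |½(12 + 10)(2)| = 22 cm
Total distance = 126.5 cm

126.5 cm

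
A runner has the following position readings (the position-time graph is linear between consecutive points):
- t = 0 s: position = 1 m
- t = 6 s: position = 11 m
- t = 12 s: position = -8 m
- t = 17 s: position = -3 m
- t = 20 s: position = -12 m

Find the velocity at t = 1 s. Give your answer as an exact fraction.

5/3 m/s

Velocity is the slope of the x-t graph on 0–6 s: (11 − 1)/(6 − 0) = 5/3 m/s.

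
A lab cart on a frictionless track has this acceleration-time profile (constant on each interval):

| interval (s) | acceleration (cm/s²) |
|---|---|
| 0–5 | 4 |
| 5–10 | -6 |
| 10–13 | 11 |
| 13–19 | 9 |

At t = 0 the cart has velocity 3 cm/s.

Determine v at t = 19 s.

Δv equals the area under the a-t graph; then v = v₀ + Δv.
0–5 s: 4 × 5 = 20 cm/s
5–10 s: -6 × 5 = -30 cm/s
10–13 s: 11 × 3 = 33 cm/s
13–19 s: 9 × 6 = 54 cm/s
Δv = 77 cm/s, so v(19) = 3 + (77) = 80 cm/s.

80 cm/s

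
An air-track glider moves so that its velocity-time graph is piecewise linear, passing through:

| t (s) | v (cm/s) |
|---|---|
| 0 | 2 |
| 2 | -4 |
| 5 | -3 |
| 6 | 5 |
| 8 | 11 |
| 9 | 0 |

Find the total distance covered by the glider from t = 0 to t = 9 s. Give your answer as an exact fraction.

Distance (not displacement) is the total path length: add the absolute areas under v-t.
0–2 s: v = 0 at t = 2/3 s; triangle areas 2/3 + 8/3 = 10/3 cm
2–5 s: |½(-4 + -3)(3)| = 10.5 cm
5–6 s: v = 0 at t = 5.375 s; triangle areas 0.5625 + 1.5625 = 2.125 cm
6–8 s: |½(5 + 11)(2)| = 16 cm
8–9 s: |½(11 + 0)(1)| = 5.5 cm
Total distance = 899/24 cm

899/24 cm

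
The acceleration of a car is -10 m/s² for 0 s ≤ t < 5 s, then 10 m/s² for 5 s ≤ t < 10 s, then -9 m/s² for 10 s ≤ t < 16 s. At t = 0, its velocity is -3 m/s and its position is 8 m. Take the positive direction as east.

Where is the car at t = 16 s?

On each constant-a segment, Δv = aΔt and Δx = v₀Δt + ½aΔt²; chain segment to segment.
0–5 s: v starts -3 m/s; Δx = -3·5 + ½·-10·5² = -140 m; v ends -53 m/s.
5–10 s: v starts -53 m/s; Δx = -53·5 + ½·10·5² = -140 m; v ends -3 m/s.
10–16 s: v starts -3 m/s; Δx = -3·6 + ½·-9·6² = -180 m; v ends -57 m/s.
x(16) = 8 + Σ Δx = -452 m.

-452 m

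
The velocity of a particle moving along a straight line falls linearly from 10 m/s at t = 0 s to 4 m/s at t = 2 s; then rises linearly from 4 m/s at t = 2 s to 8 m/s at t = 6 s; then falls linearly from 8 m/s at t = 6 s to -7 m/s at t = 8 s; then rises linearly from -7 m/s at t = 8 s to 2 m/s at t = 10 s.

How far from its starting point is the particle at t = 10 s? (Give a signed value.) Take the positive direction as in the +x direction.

34 m

Displacement is the signed area under the v-t curve.
0–2 s: ½(10 + 4)(2) = 14 m
2–6 s: ½(4 + 8)(4) = 24 m
6–8 s: ½(8 + -7)(2) = 1 m
8–10 s: ½(-7 + 2)(2) = -5 m
Net displacement = 34 m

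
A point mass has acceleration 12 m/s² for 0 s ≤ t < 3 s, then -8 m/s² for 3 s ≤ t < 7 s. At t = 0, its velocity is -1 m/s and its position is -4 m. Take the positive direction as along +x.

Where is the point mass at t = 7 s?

On each constant-a segment, Δv = aΔt and Δx = v₀Δt + ½aΔt²; chain segment to segment.
0–3 s: v starts -1 m/s; Δx = -1·3 + ½·12·3² = 51 m; v ends 35 m/s.
3–7 s: v starts 35 m/s; Δx = 35·4 + ½·-8·4² = 76 m; v ends 3 m/s.
x(7) = -4 + Σ Δx = 123 m.

123 m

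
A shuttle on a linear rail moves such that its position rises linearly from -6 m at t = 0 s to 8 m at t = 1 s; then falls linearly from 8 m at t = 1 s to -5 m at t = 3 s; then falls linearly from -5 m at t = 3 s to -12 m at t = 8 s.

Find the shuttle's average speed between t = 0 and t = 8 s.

4.25 m/s

Average speed = (total path length)/(elapsed time); on a piecewise-linear x-t graph the path length is Σ|Δx|.
0–1 s: |Δx| = |8 − -6| = 14 m
1–3 s: |Δx| = |-5 − 8| = 13 m
3–8 s: |Δx| = |-12 − -5| = 7 m
Total path = 34 m; average speed = 34/8 = 4.25 m/s.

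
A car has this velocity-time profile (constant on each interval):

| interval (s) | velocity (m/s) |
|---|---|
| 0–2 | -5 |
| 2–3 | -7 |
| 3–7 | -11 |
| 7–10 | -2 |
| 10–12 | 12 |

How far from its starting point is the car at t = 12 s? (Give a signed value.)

-43 m

Net displacement equals the area under the velocity-time graph (areas below the axis count negative).
0–2 s: -5 × 2 = -10 m
2–3 s: -7 × 1 = -7 m
3–7 s: -11 × 4 = -44 m
7–10 s: -2 × 3 = -6 m
10–12 s: 12 × 2 = 24 m
Net displacement = -43 m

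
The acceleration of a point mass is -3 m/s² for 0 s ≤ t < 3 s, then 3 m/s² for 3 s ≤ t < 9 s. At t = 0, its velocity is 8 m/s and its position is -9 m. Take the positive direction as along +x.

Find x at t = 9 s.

49.5 m

On each constant-a segment, Δv = aΔt and Δx = v₀Δt + ½aΔt²; chain segment to segment.
0–3 s: v starts 8 m/s; Δx = 8·3 + ½·-3·3² = 10.5 m; v ends -1 m/s.
3–9 s: v starts -1 m/s; Δx = -1·6 + ½·3·6² = 48 m; v ends 17 m/s.
x(9) = -9 + Σ Δx = 49.5 m.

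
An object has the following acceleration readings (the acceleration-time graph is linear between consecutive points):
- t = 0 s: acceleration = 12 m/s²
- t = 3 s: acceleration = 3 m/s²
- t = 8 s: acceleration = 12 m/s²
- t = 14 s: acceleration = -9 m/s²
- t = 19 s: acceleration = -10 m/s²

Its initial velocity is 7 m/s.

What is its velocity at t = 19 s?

Δv equals the area under the a-t graph; then v = v₀ + Δv.
0–3 s: ½(12 + 3)(3) = 22.5 m/s
3–8 s: ½(3 + 12)(5) = 37.5 m/s
8–14 s: ½(12 + -9)(6) = 9 m/s
14–19 s: ½(-9 + -10)(5) = -47.5 m/s
Δv = 21.5 m/s, so v(19) = 7 + (21.5) = 28.5 m/s.

28.5 m/s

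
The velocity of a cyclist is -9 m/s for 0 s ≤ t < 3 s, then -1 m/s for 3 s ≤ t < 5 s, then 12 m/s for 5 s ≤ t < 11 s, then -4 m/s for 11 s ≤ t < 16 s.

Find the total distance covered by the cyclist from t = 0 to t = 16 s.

121 m

Total distance travelled is ∫|v| dt — sum the magnitudes of each area piece.
0–3 s: |-9| × 3 = 27 m
3–5 s: |-1| × 2 = 2 m
5–11 s: |12| × 6 = 72 m
11–16 s: |-4| × 5 = 20 m
Total distance = 121 m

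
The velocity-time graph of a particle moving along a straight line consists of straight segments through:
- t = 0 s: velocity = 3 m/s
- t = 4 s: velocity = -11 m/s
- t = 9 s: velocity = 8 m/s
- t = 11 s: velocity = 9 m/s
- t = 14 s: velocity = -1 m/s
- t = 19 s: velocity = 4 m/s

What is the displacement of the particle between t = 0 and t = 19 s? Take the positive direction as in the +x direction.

13 m

Net displacement equals the area under the velocity-time graph (areas below the axis count negative).
0–4 s: ½(3 + -11)(4) = -16 m
4–9 s: ½(-11 + 8)(5) = -7.5 m
9–11 s: ½(8 + 9)(2) = 17 m
11–14 s: ½(9 + -1)(3) = 12 m
14–19 s: ½(-1 + 4)(5) = 7.5 m
Net displacement = 13 m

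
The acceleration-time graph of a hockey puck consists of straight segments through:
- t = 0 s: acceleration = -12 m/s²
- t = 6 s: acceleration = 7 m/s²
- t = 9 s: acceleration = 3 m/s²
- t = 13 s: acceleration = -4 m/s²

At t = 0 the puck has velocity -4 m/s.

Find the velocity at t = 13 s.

Δv equals the area under the a-t graph; then v = v₀ + Δv.
0–6 s: ½(-12 + 7)(6) = -15 m/s
6–9 s: ½(7 + 3)(3) = 15 m/s
9–13 s: ½(3 + -4)(4) = -2 m/s
Δv = -2 m/s, so v(13) = -4 + (-2) = -6 m/s.

-6 m/s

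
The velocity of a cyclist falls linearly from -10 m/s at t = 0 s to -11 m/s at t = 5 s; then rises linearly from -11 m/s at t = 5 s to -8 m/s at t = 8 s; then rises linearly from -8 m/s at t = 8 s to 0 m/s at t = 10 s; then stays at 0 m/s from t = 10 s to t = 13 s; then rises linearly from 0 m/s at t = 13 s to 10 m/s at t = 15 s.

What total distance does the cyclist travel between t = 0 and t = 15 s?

99 m

Total distance travelled is ∫|v| dt — sum the magnitudes of each area piece.
0–5 s: |½(-10 + -11)(5)| = 52.5 m
5–8 s: |½(-11 + -8)(3)| = 28.5 m
8–10 s: |½(-8 + 0)(2)| = 8 m
10–13 s: |0| × 3 = 0 m
13–15 s: |½(0 + 10)(2)| = 10 m
Total distance = 99 m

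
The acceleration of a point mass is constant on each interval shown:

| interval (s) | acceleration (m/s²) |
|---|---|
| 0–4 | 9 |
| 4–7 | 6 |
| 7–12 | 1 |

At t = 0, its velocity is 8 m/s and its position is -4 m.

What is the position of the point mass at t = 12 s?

On each constant-a segment, Δv = aΔt and Δx = v₀Δt + ½aΔt²; chain segment to segment.
0–4 s: v starts 8 m/s; Δx = 8·4 + ½·9·4² = 104 m; v ends 44 m/s.
4–7 s: v starts 44 m/s; Δx = 44·3 + ½·6·3² = 159 m; v ends 62 m/s.
7–12 s: v starts 62 m/s; Δx = 62·5 + ½·1·5² = 322.5 m; v ends 67 m/s.
x(12) = -4 + Σ Δx = 581.5 m.

581.5 m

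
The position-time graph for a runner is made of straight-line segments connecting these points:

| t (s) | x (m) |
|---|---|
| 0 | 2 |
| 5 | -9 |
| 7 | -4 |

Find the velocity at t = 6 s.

Velocity is the slope of the x-t graph on 5–7 s: (-4 − -9)/(7 − 5) = 2.5 m/s.

2.5 m/s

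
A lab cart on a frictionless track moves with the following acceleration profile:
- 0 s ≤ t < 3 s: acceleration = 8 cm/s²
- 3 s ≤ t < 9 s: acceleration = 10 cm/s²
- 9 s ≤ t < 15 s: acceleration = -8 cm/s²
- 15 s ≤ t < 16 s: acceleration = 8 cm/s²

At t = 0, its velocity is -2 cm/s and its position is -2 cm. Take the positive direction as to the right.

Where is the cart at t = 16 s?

On each constant-a segment, Δv = aΔt and Δx = v₀Δt + ½aΔt²; chain segment to segment.
0–3 s: v starts -2 cm/s; Δx = -2·3 + ½·8·3² = 30 cm; v ends 22 cm/s.
3–9 s: v starts 22 cm/s; Δx = 22·6 + ½·10·6² = 312 cm; v ends 82 cm/s.
9–15 s: v starts 82 cm/s; Δx = 82·6 + ½·-8·6² = 348 cm; v ends 34 cm/s.
15–16 s: v starts 34 cm/s; Δx = 34·1 + ½·8·1² = 38 cm; v ends 42 cm/s.
x(16) = -2 + Σ Δx = 726 cm.

726 cm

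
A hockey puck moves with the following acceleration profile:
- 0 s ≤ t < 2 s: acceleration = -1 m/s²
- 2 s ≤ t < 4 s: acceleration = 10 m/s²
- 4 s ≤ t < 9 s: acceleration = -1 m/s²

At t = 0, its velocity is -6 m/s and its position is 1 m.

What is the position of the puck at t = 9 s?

38.5 m

On each constant-a segment, Δv = aΔt and Δx = v₀Δt + ½aΔt²; chain segment to segment.
0–2 s: v starts -6 m/s; Δx = -6·2 + ½·-1·2² = -14 m; v ends -8 m/s.
2–4 s: v starts -8 m/s; Δx = -8·2 + ½·10·2² = 4 m; v ends 12 m/s.
4–9 s: v starts 12 m/s; Δx = 12·5 + ½·-1·5² = 47.5 m; v ends 7 m/s.
x(9) = 1 + Σ Δx = 38.5 m.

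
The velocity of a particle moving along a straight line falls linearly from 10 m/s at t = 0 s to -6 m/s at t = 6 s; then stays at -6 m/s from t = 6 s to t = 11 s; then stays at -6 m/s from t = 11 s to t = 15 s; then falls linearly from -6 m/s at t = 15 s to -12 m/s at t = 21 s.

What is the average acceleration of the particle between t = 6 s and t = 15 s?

0 m/s²

Average acceleration = Δv/Δt = (-6 − -6)/(15 − 6) = 0 m/s².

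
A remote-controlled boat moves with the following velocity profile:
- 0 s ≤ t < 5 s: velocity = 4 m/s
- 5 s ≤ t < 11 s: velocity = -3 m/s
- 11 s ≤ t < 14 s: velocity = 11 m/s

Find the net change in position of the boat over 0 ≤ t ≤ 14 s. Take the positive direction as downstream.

35 m

Net displacement equals the area under the velocity-time graph (areas below the axis count negative).
0–5 s: 4 × 5 = 20 m
5–11 s: -3 × 6 = -18 m
11–14 s: 11 × 3 = 33 m
Net displacement = 35 m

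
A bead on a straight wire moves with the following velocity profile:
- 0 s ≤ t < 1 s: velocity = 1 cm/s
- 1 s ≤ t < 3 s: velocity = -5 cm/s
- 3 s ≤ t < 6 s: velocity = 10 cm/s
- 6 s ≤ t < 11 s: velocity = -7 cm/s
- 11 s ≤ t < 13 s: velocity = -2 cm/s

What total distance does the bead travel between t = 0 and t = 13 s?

Distance (not displacement) is the total path length: add the absolute areas under v-t.
0–1 s: |1| × 1 = 1 cm
1–3 s: |-5| × 2 = 10 cm
3–6 s: |10| × 3 = 30 cm
6–11 s: |-7| × 5 = 35 cm
11–13 s: |-2| × 2 = 4 cm
Total distance = 80 cm

80 cm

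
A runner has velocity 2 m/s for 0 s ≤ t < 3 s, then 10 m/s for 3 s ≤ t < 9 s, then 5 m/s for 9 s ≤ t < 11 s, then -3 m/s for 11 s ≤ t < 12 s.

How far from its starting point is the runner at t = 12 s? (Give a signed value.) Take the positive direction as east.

Displacement is the signed area under the v-t curve.
0–3 s: 2 × 3 = 6 m
3–9 s: 10 × 6 = 60 m
9–11 s: 5 × 2 = 10 m
11–12 s: -3 × 1 = -3 m
Net displacement = 73 m

73 m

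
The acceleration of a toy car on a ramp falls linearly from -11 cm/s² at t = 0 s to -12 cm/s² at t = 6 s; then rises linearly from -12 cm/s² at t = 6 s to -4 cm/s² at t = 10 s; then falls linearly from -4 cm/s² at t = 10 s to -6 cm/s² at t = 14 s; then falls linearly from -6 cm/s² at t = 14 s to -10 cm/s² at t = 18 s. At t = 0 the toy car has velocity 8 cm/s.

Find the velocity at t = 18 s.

-145 cm/s

Δv equals the area under the a-t graph; then v = v₀ + Δv.
0–6 s: ½(-11 + -12)(6) = -69 cm/s
6–10 s: ½(-12 + -4)(4) = -32 cm/s
10–14 s: ½(-4 + -6)(4) = -20 cm/s
14–18 s: ½(-6 + -10)(4) = -32 cm/s
Δv = -153 cm/s, so v(18) = 8 + (-153) = -145 cm/s.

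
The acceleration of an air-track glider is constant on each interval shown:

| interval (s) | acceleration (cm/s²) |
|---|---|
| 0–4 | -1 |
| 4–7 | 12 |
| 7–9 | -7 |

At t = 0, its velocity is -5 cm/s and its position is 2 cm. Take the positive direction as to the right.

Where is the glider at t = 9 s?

41 cm

On each constant-a segment, Δv = aΔt and Δx = v₀Δt + ½aΔt²; chain segment to segment.
0–4 s: v starts -5 cm/s; Δx = -5·4 + ½·-1·4² = -28 cm; v ends -9 cm/s.
4–7 s: v starts -9 cm/s; Δx = -9·3 + ½·12·3² = 27 cm; v ends 27 cm/s.
7–9 s: v starts 27 cm/s; Δx = 27·2 + ½·-7·2² = 40 cm; v ends 13 cm/s.
x(9) = 2 + Σ Δx = 41 cm.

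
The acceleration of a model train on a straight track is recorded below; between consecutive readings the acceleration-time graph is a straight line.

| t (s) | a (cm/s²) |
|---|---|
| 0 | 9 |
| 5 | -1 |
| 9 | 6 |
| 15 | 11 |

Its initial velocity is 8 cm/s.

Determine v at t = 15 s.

89 cm/s

Δv equals the area under the a-t graph; then v = v₀ + Δv.
0–5 s: ½(9 + -1)(5) = 20 cm/s
5–9 s: ½(-1 + 6)(4) = 10 cm/s
9–15 s: ½(6 + 11)(6) = 51 cm/s
Δv = 81 cm/s, so v(15) = 8 + (81) = 89 cm/s.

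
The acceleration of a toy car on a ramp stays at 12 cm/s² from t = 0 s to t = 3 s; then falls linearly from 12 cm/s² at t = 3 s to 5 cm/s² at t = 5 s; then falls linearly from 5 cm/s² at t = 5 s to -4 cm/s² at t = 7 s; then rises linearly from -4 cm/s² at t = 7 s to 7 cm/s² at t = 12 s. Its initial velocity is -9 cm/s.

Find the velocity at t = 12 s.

Δv equals the area under the a-t graph; then v = v₀ + Δv.
0–3 s: 12 × 3 = 36 cm/s
3–5 s: ½(12 + 5)(2) = 17 cm/s
5–7 s: ½(5 + -4)(2) = 1 cm/s
7–12 s: ½(-4 + 7)(5) = 7.5 cm/s
Δv = 61.5 cm/s, so v(12) = -9 + (61.5) = 52.5 cm/s.

52.5 cm/s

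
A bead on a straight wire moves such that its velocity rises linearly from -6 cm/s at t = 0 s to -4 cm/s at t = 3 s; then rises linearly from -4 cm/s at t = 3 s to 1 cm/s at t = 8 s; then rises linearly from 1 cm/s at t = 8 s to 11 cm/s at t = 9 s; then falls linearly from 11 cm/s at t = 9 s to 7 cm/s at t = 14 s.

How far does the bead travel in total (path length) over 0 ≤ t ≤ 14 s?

Distance (not displacement) is the total path length: add the absolute areas under v-t.
0–3 s: |½(-6 + -4)(3)| = 15 cm
3–8 s: v = 0 at t = 7 s; triangle areas 8 + 0.5 = 8.5 cm
8–9 s: |½(1 + 11)(1)| = 6 cm
9–14 s: |½(11 + 7)(5)| = 45 cm
Total distance = 74.5 cm

74.5 cm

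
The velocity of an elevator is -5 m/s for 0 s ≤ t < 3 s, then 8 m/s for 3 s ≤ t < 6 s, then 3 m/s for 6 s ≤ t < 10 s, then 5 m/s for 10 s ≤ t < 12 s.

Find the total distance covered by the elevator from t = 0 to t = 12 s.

61 m

Distance (not displacement) is the total path length: add the absolute areas under v-t.
0–3 s: |-5| × 3 = 15 m
3–6 s: |8| × 3 = 24 m
6–10 s: |3| × 4 = 12 m
10–12 s: |5| × 2 = 10 m
Total distance = 61 m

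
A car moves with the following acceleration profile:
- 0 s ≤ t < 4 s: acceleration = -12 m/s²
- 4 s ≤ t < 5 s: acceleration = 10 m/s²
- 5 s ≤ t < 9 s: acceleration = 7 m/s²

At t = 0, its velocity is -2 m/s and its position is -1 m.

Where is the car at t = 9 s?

On each constant-a segment, Δv = aΔt and Δx = v₀Δt + ½aΔt²; chain segment to segment.
0–4 s: v starts -2 m/s; Δx = -2·4 + ½·-12·4² = -104 m; v ends -50 m/s.
4–5 s: v starts -50 m/s; Δx = -50·1 + ½·10·1² = -45 m; v ends -40 m/s.
5–9 s: v starts -40 m/s; Δx = -40·4 + ½·7·4² = -104 m; v ends -12 m/s.
x(9) = -1 + Σ Δx = -254 m.

-254 m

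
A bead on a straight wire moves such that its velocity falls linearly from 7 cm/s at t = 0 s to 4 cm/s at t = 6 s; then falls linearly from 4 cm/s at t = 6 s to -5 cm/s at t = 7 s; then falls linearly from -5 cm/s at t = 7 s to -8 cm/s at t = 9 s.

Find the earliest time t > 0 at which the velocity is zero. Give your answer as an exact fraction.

t = 58/9 s

v changes sign on 6–7 s (from 4 to -5); the graph is linear there, so v = 0 at t = 6 + (-4)·(7 − 6)/(-5 − 4) = 58/9 s.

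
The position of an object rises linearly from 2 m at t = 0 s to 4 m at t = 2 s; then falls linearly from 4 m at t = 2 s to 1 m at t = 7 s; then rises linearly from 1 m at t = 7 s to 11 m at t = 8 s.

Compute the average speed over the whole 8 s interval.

1.875 m/s

Average speed = (total path length)/(elapsed time); on a piecewise-linear x-t graph the path length is Σ|Δx|.
0–2 s: |Δx| = |4 − 2| = 2 m
2–7 s: |Δx| = |1 − 4| = 3 m
7–8 s: |Δx| = |11 − 1| = 10 m
Total path = 15 m; average speed = 15/8 = 1.875 m/s.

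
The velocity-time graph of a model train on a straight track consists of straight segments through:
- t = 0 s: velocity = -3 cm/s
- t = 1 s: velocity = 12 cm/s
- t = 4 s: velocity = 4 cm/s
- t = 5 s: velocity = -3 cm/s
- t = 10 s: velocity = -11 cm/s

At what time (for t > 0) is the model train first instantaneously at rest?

t = 0.2 s

v changes sign on 0–1 s (from -3 to 12); the graph is linear there, so v = 0 at t = 0 + (3)·(1 − 0)/(12 − -3) = 0.2 s.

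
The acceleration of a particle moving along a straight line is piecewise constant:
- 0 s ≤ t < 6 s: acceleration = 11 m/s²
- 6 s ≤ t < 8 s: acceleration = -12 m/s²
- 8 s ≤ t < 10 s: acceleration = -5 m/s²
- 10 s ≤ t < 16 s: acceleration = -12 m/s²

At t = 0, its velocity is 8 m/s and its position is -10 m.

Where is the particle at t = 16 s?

On each constant-a segment, Δv = aΔt and Δx = v₀Δt + ½aΔt²; chain segment to segment.
0–6 s: v starts 8 m/s; Δx = 8·6 + ½·11·6² = 246 m; v ends 74 m/s.
6–8 s: v starts 74 m/s; Δx = 74·2 + ½·-12·2² = 124 m; v ends 50 m/s.
8–10 s: v starts 50 m/s; Δx = 50·2 + ½·-5·2² = 90 m; v ends 40 m/s.
10–16 s: v starts 40 m/s; Δx = 40·6 + ½·-12·6² = 24 m; v ends -32 m/s.
x(16) = -10 + Σ Δx = 474 m.

474 m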